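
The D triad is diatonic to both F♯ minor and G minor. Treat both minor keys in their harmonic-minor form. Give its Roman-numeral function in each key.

VI in F♯ minor; V in G minor

The scale of F♯ minor (harmonic minor) is F♯ G♯ A B C♯ D E♯; D is degree 6, and the triad built there (D-F♯-A) is major, so it is VI.
The scale of G minor (harmonic minor) is G A B♭ C D E♭ F♯; D is degree 5, and the triad built there (D-F♯-A) is major, so it is V.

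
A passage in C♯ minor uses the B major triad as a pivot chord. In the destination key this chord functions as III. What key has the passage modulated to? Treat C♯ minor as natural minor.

G♯ minor

The numeral III denotes a major triad on scale degree 3. With B on degree 3, the tonic of the new key is G♯.
Degree 3 carries a major triad in natural-minor keys, so the destination is G♯ minor.
Check: the diatonic triads of G♯ minor (natural minor) are G♯m (i), A♯dim (ii°), B (III), C♯m (iv), D♯m (v), E (VI), F♯ (VII) — B major is indeed III.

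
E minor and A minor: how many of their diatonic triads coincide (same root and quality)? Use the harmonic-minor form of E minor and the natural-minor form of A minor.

Diatonic triads of E minor (harmonic minor): Em (i), F#dim (ii°), Gaug (III+), Am (iv), B (V), C (VI), D#dim (vii°).
Diatonic triads of A minor (natural minor): Am (i), Bdim (ii°), C (III), Dm (iv), Em (v), F (VI), G (VII).
Matching root and quality in both lists: Em, Am, C.
That gives 3 common triads.

3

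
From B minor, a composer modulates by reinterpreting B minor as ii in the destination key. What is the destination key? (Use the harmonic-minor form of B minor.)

The numeral ii denotes a minor triad on scale degree 2. With B on degree 2, the tonic of the new key is A.
Degree 2 carries a minor triad in major keys, so the destination is A major.
Check: the diatonic triads of A major are A (I), Bm (ii), C♯m (iii), D (IV), E (V), F♯m (vi), G♯dim (vii°) — B minor is indeed ii.

A major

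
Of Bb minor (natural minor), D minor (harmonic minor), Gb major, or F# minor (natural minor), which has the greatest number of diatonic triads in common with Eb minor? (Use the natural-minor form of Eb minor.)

Triads of Eb minor (natural minor): Ebm (i), Fdim (ii°), Gb (III), Abm (iv), Bbm (v), Cb (VI), Db (VII).
Bb minor (natural minor) shares 4: Ebm, Gb, Bbm, Db.
D minor (harmonic minor) shares 0: none.
Gb major shares 7: Ebm, Fdim, Gb, Abm, Bbm, Cb, Db.
F# minor (natural minor) shares 0: none.
The most common triads (7) are shared with Gb major.

Gb major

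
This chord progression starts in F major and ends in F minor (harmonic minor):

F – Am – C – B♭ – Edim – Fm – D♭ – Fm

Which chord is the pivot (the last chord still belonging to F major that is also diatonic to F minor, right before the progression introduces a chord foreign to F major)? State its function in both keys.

Edim — vii° in F major, vii° in F minor

Chords diatonic to F major: F, Gm, Am, B♭, C, Dm, Edim.
Reading the progression, the first chord not in that set is Fm, so the modulation leaves F major there.
The chord immediately before Fm is Edim, which is diatonic to both keys: vii° in F major and vii° in F minor.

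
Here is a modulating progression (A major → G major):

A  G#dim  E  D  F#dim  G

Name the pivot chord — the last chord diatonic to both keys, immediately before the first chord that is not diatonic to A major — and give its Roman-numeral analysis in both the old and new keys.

D — IV in A major, V in G major

Chords diatonic to A major: A, Bm, C#m, D, E, F#m, G#dim.
Reading the progression, the first chord not in that set is F#dim, so the modulation leaves A major there.
The chord immediately before F#dim is D, which is diatonic to both keys: IV in A major and V in G major.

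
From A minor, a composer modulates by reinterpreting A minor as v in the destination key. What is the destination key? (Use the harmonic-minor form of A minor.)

D minor

The numeral v denotes a minor triad on scale degree 5. With A on degree 5, the tonic of the new key is D.
Degree 5 carries a minor triad in natural-minor keys, so the destination is D minor.
Check: the diatonic triads of D minor (natural minor) are Dm (i), Edim (ii°), F (III), Gm (iv), Am (v), Bb (VI), C (VII) — A minor is indeed v.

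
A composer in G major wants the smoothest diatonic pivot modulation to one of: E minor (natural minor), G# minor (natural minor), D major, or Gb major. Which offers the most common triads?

E minor

Triads of G major: G (I), Am (ii), Bm (iii), C (IV), D (V), Em (vi), F#dim (vii°).
E minor (natural minor) shares 7: G, Am, Bm, C, D, Em, F#dim.
G# minor (natural minor) shares 0: none.
D major shares 4: G, Bm, D, Em.
Gb major shares 0: none.
The most common triads (7) are shared with E minor.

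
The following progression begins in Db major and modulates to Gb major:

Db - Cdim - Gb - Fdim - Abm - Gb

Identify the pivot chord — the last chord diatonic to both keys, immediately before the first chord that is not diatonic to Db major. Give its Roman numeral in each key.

Gb — IV in Db major, I in Gb major

Chords diatonic to Db major: Db, Ebm, Fm, Gb, Ab, Bbm, Cdim.
Reading the progression, the first chord not in that set is Fdim, so the modulation leaves Db major there.
The chord immediately before Fdim is Gb, which is diatonic to both keys: IV in Db major and I in Gb major.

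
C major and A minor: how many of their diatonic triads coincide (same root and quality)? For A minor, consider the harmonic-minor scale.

4

Diatonic triads of C major: C (I), Dm (ii), Em (iii), F (IV), G (V), Am (vi), Bdim (vii°).
Diatonic triads of A minor (harmonic minor): Am (i), Bdim (ii°), Caug (III+), Dm (iv), E (V), F (VI), G#dim (vii°).
Matching root and quality in both lists: Dm, F, Am, Bdim.
That gives 4 common triads.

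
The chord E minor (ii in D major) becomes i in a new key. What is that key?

The numeral i denotes a minor triad on scale degree 1. With E on degree 1, the tonic of the new key is E.
Degree 1 carries a minor triad in minor keys, so the destination is E minor.
Check: the diatonic triads of E minor (natural minor) are Em (i), F#dim (ii°), G (III), Am (iv), Bm (v), C (VI), D (VII) — E minor is indeed i.

E minor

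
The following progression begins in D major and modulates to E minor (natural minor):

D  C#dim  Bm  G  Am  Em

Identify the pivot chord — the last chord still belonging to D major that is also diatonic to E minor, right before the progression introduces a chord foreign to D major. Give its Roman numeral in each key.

G — IV in D major, III in E minor

Chords diatonic to D major: D, Em, F#m, G, A, Bm, C#dim.
Reading the progression, the first chord not in that set is Am, so the modulation leaves D major there.
The chord immediately before Am is G, which is diatonic to both keys: IV in D major and III in E minor.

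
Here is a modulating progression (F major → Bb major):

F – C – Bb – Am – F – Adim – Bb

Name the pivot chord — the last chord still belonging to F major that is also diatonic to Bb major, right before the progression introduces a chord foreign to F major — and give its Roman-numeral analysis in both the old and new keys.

F — I in F major, V in Bb major

Chords diatonic to F major: F, Gm, Am, Bb, C, Dm, Edim.
Reading the progression, the first chord not in that set is Adim, so the modulation leaves F major there.
The chord immediately before Adim is F, which is diatonic to both keys: I in F major and V in Bb major.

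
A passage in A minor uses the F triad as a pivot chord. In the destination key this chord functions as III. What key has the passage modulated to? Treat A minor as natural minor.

The numeral III denotes a major triad on scale degree 3. With F on degree 3, the tonic of the new key is D.
Degree 3 carries a major triad in natural-minor keys, so the destination is D minor.
Check: the diatonic triads of D minor (natural minor) are Dm (i), Edim (ii°), F (III), Gm (iv), Am (v), Bb (VI), C (VII) — F is indeed III.

D minor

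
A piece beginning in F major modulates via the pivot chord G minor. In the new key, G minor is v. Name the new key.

C minor

The numeral v denotes a minor triad on scale degree 5. With G on degree 5, the tonic of the new key is C.
Degree 5 carries a minor triad in natural-minor keys, so the destination is C minor.
Check: the diatonic triads of C minor (natural minor) are Cm (i), Ddim (ii°), Eb (III), Fm (iv), Gm (v), Ab (VI), Bb (VII) — G minor is indeed v.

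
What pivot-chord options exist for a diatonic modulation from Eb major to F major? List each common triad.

Gm, Bb

Triads in Eb major: Eb (I), Fm (ii), Gm (iii), Ab (IV), Bb (V), Cm (vi), Ddim (vii°).
Triads in F major: F (I), Gm (ii), Am (iii), Bb (IV), C (V), Dm (vi), Edim (vii°).
Shared triads with their functions: Gm (iii in Eb major, ii in F major); Bb (V in Eb major, IV in F major).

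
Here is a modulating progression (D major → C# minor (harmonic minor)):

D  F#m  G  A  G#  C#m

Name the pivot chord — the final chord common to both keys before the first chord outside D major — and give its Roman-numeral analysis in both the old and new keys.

Chords diatonic to D major: D, Em, F#m, G, A, Bm, C#dim.
Reading the progression, the first chord not in that set is G#, so the modulation leaves D major there.
The chord immediately before G# is A, which is diatonic to both keys: V in D major and VI in C# minor.

A — V in D major, VI in C# minor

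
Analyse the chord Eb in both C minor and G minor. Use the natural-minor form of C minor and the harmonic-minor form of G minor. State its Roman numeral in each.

The scale of C minor (natural minor) is C D Eb F G Ab Bb; Eb is degree 3, and the triad built there (Eb-G-Bb) is major, so it is III.
The scale of G minor (harmonic minor) is G A Bb C D Eb F#; Eb is degree 6, and the triad built there (Eb-G-Bb) is major, so it is VI.

III in C minor; VI in G minor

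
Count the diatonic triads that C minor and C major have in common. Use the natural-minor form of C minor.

Diatonic triads of C minor (natural minor): Cm (i), Ddim (ii°), E♭ (III), Fm (iv), Gm (v), A♭ (VI), B♭ (VII).
Diatonic triads of C major: C (I), Dm (ii), Em (iii), F (IV), G (V), Am (vi), Bdim (vii°).
No triad has the same root and quality in both keys.

0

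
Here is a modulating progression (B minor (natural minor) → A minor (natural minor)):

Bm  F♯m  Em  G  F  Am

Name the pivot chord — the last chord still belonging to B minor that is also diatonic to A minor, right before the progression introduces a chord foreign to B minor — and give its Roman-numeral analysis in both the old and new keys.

Chords diatonic to B minor: Bm, C♯dim, D, Em, F♯m, G, A.
Reading the progression, the first chord not in that set is F, so the modulation leaves B minor there.
The chord immediately before F is G, which is diatonic to both keys: VI in B minor and VII in A minor.

G — VI in B minor, VII in A minor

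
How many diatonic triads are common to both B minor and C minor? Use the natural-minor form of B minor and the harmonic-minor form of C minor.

Diatonic triads of B minor (natural minor): Bm (i), C#dim (ii°), D (III), Em (iv), F#m (v), G (VI), A (VII).
Diatonic triads of C minor (harmonic minor): Cm (i), Ddim (ii°), Ebaug (III+), Fm (iv), G (V), Ab (VI), Bdim (vii°).
Matching root and quality in both lists: G.
That gives 1 common triad.

1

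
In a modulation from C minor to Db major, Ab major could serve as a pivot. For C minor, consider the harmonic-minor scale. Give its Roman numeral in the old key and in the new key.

VI in C minor; V in Db major

The scale of C minor (harmonic minor) is C D Eb F G Ab B; Ab is degree 6, and the triad built there (Ab-C-Eb) is major, so it is VI.
The scale of Db major is Db Eb F Gb Ab Bb C; Ab is degree 5, and the triad built there (Ab-C-Eb) is major, so it is V.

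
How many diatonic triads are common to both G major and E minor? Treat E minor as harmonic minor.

4

Diatonic triads of G major: G (I), Am (ii), Bm (iii), C (IV), D (V), Em (vi), F#dim (vii°).
Diatonic triads of E minor (harmonic minor): Em (i), F#dim (ii°), Gaug (III+), Am (iv), B (V), C (VI), D#dim (vii°).
Matching root and quality in both lists: Am, C, Em, F#dim.
That gives 4 common triads.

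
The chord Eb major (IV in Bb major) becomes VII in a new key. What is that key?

F minor

The numeral VII denotes a major triad on scale degree 7. With Eb on degree 7, the tonic of the new key is F.
Degree 7 carries a major triad in natural-minor keys, so the destination is F minor.
Check: the diatonic triads of F minor (natural minor) are Fm (i), Gdim (ii°), Ab (III), Bbm (iv), Cm (v), Db (VI), Eb (VII) — Eb major is indeed VII.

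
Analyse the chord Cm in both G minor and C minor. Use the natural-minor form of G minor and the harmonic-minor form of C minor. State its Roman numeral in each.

iv in G minor; i in C minor

The scale of G minor (natural minor) is G A Bb C D Eb F; C is degree 4, and the triad built there (C-Eb-G) is minor, so it is iv.
The scale of C minor (harmonic minor) is C D Eb F G Ab B; C is degree 1, and the triad built there (C-Eb-G) is minor, so it is i.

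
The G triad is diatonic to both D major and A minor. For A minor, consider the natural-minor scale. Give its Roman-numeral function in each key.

IV in D major; VII in A minor

The scale of D major is D E F♯ G A B C♯; G is degree 4, and the triad built there (G-B-D) is major, so it is IV.
The scale of A minor (natural minor) is A B C D E F G; G is degree 7, and the triad built there (G-B-D) is major, so it is VII.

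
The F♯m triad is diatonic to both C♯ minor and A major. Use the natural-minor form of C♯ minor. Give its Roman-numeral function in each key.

The scale of C♯ minor (natural minor) is C♯ D♯ E F♯ G♯ A B; F♯ is degree 4, and the triad built there (F♯-A-C♯) is minor, so it is iv.
The scale of A major is A B C♯ D E F♯ G♯; F♯ is degree 6, and the triad built there (F♯-A-C♯) is minor, so it is vi.

iv in C♯ minor; vi in A major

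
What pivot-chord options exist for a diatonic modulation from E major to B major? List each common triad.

Triads in E major: E (I), F♯m (ii), G♯m (iii), A (IV), B (V), C♯m (vi), D♯dim (vii°).
Triads in B major: B (I), C♯m (ii), D♯m (iii), E (IV), F♯ (V), G♯m (vi), A♯dim (vii°).
Shared triads with their functions: E (I in E major, IV in B major); G♯m (iii in E major, vi in B major); B (V in E major, I in B major); C♯m (vi in E major, ii in B major).

E, G♯m, B, C♯m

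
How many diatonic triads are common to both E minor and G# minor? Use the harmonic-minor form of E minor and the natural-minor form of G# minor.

Diatonic triads of E minor (harmonic minor): Em (i), F#dim (ii°), Gaug (III+), Am (iv), B (V), C (VI), D#dim (vii°).
Diatonic triads of G# minor (natural minor): G#m (i), A#dim (ii°), B (III), C#m (iv), D#m (v), E (VI), F# (VII).
Matching root and quality in both lists: B.
That gives 1 common triad.

1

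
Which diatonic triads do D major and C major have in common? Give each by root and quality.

Triads in D major: D major (I), E minor (ii), F# minor (iii), G major (IV), A major (V), B minor (vi), C# diminished (vii°).
Triads in C major: C major (I), D minor (ii), E minor (iii), F major (IV), G major (V), A minor (vi), B diminished (vii°).
Shared triads with their functions: E minor (ii in D major, iii in C major); G major (IV in D major, V in C major).

Em, G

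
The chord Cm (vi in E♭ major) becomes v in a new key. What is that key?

F minor

The numeral v denotes a minor triad on scale degree 5. With C on degree 5, the tonic of the new key is F.
Degree 5 carries a minor triad in natural-minor keys, so the destination is F minor.
Check: the diatonic triads of F minor (natural minor) are Fm (i), Gdim (ii°), A♭ (III), B♭m (iv), Cm (v), D♭ (VI), E♭ (VII) — Cm is indeed v.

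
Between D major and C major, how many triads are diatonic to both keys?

Diatonic triads of D major: D major (I), E minor (ii), F# minor (iii), G major (IV), A major (V), B minor (vi), C# diminished (vii°).
Diatonic triads of C major: C major (I), D minor (ii), E minor (iii), F major (IV), G major (V), A minor (vi), B diminished (vii°).
Matching root and quality in both lists: E minor, G major.
That gives 2 common triads.

2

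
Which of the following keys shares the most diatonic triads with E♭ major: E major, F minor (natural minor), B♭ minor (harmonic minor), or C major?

F minor

Triads of E♭ major: E♭ major (I), F minor (ii), G minor (iii), A♭ major (IV), B♭ major (V), C minor (vi), D diminished (vii°).
E major shares 0: none.
F minor (natural minor) shares 4: E♭, Fm, A♭, Cm.
B♭ minor (harmonic minor) shares 0: none.
C major shares 0: none.
The most common triads (4) are shared with F minor.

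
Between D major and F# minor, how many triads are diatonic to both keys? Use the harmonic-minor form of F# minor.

3

Diatonic triads of D major: D (I), Em (ii), F#m (iii), G (IV), A (V), Bm (vi), C#dim (vii°).
Diatonic triads of F# minor (harmonic minor): F#m (i), G#dim (ii°), Aaug (III+), Bm (iv), C# (V), D (VI), E#dim (vii°).
Matching root and quality in both lists: D, F#m, Bm.
That gives 3 common triads.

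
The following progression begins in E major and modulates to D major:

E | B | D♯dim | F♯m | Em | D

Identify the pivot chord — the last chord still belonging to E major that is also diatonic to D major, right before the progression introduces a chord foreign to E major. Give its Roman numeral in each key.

F♯m — ii in E major, iii in D major

Chords diatonic to E major: E, F♯m, G♯m, A, B, C♯m, D♯dim.
Reading the progression, the first chord not in that set is Em, so the modulation leaves E major there.
The chord immediately before Em is F♯m, which is diatonic to both keys: ii in E major and iii in D major.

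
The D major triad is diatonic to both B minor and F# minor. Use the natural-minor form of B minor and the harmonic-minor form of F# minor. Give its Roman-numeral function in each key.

III in B minor; VI in F# minor

The scale of B minor (natural minor) is B C# D E F# G A; D is degree 3, and the triad built there (D-F#-A) is major, so it is III.
The scale of F# minor (harmonic minor) is F# G# A B C# D E#; D is degree 6, and the triad built there (D-F#-A) is major, so it is VI.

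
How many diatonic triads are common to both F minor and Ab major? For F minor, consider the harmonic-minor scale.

4

Diatonic triads of F minor (harmonic minor): F minor (i), G diminished (ii°), Ab augmented (III+), Bb minor (iv), C major (V), Db major (VI), E diminished (vii°).
Diatonic triads of Ab major: Ab major (I), Bb minor (ii), C minor (iii), Db major (IV), Eb major (V), F minor (vi), G diminished (vii°).
Matching root and quality in both lists: F minor, G diminished, Bb minor, Db major.
That gives 4 common triads.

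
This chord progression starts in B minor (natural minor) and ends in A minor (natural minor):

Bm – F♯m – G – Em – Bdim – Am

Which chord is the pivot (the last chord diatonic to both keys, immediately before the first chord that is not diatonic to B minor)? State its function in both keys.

Chords diatonic to B minor: Bm, C♯dim, D, Em, F♯m, G, A.
Reading the progression, the first chord not in that set is Bdim, so the modulation leaves B minor there.
The chord immediately before Bdim is Em, which is diatonic to both keys: iv in B minor and v in A minor.

Em — iv in B minor, v in A minor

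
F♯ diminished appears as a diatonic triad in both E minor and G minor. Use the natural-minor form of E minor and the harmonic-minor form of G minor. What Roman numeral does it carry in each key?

The scale of E minor (natural minor) is E F♯ G A B C D; F♯ is degree 2, and the triad built there (F♯-A-C) is diminished, so it is ii°.
The scale of G minor (harmonic minor) is G A B♭ C D E♭ F♯; F♯ is degree 7, and the triad built there (F♯-A-C) is diminished, so it is vii°.

ii° in E minor; vii° in G minor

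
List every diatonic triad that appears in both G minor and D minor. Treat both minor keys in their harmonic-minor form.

Gm

Triads in G minor (harmonic minor): G minor (i), A diminished (ii°), Bb augmented (III+), C minor (iv), D major (V), Eb major (VI), F# diminished (vii°).
Triads in D minor (harmonic minor): D minor (i), E diminished (ii°), F augmented (III+), G minor (iv), A major (V), Bb major (VI), C# diminished (vii°).
Shared triads with their functions: G minor (i in G minor, iv in D minor).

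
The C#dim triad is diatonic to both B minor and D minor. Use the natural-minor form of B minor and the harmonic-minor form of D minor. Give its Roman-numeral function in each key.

The scale of B minor (natural minor) is B C# D E F# G A; C# is degree 2, and the triad built there (C#-E-G) is diminished, so it is ii°.
The scale of D minor (harmonic minor) is D E F G A Bb C#; C# is degree 7, and the triad built there (C#-E-G) is diminished, so it is vii°.

ii° in B minor; vii° in D minor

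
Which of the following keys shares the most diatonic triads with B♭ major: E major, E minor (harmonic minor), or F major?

F major

Triads of B♭ major: B♭ (I), Cm (ii), Dm (iii), E♭ (IV), F (V), Gm (vi), Adim (vii°).
E major shares 0: none.
E minor (harmonic minor) shares 0: none.
F major shares 4: B♭, Dm, F, Gm.
The most common triads (4) are shared with F major.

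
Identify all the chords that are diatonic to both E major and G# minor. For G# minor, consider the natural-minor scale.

E, G#m, B, C#m

Triads in E major: E major (I), F# minor (ii), G# minor (iii), A major (IV), B major (V), C# minor (vi), D# diminished (vii°).
Triads in G# minor (natural minor): G# minor (i), A# diminished (ii°), B major (III), C# minor (iv), D# minor (v), E major (VI), F# major (VII).
Shared triads with their functions: E major (I in E major, VI in G# minor); G# minor (iii in E major, i in G# minor); B major (V in E major, III in G# minor); C# minor (vi in E major, iv in G# minor).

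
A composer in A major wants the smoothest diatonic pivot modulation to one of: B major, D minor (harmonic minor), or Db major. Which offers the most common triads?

B major

Triads of A major: A (I), Bm (ii), C#m (iii), D (IV), E (V), F#m (vi), G#dim (vii°).
B major shares 2: C#m, E.
D minor (harmonic minor) shares 1: A.
Db major shares 0: none.
The most common triads (2) are shared with B major.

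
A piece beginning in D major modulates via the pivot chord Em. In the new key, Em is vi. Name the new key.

The numeral vi denotes a minor triad on scale degree 6. With E on degree 6, the tonic of the new key is G.
Degree 6 carries a minor triad in major keys, so the destination is G major.
Check: the diatonic triads of G major are G (I), Am (ii), Bm (iii), C (IV), D (V), Em (vi), F#dim (vii°) — Em is indeed vi.

G major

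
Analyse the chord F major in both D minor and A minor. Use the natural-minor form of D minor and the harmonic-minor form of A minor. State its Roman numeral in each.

III in D minor; VI in A minor

The scale of D minor (natural minor) is D E F G A Bb C; F is degree 3, and the triad built there (F-A-C) is major, so it is III.
The scale of A minor (harmonic minor) is A B C D E F G#; F is degree 6, and the triad built there (F-A-C) is major, so it is VI.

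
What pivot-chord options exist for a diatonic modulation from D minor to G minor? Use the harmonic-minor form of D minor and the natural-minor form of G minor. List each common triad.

Dm, Gm, Bb

Triads in D minor (harmonic minor): D minor (i), E diminished (ii°), F augmented (III+), G minor (iv), A major (V), Bb major (VI), C# diminished (vii°).
Triads in G minor (natural minor): G minor (i), A diminished (ii°), Bb major (III), C minor (iv), D minor (v), Eb major (VI), F major (VII).
Shared triads with their functions: D minor (i in D minor, v in G minor); G minor (iv in D minor, i in G minor); Bb major (VI in D minor, III in G minor).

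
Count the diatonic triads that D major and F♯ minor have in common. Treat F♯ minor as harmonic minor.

3

Diatonic triads of D major: D major (I), E minor (ii), F♯ minor (iii), G major (IV), A major (V), B minor (vi), C♯ diminished (vii°).
Diatonic triads of F♯ minor (harmonic minor): F♯ minor (i), G♯ diminished (ii°), A augmented (III+), B minor (iv), C♯ major (V), D major (VI), E♯ diminished (vii°).
Matching root and quality in both lists: D major, F♯ minor, B minor.
That gives 3 common triads.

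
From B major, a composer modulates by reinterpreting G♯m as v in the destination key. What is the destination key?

The numeral v denotes a minor triad on scale degree 5. With G♯ on degree 5, the tonic of the new key is C♯.
Degree 5 carries a minor triad in natural-minor keys, so the destination is C♯ minor.
Check: the diatonic triads of C♯ minor (natural minor) are C♯m (i), D♯dim (ii°), E (III), F♯m (iv), G♯m (v), A (VI), B (VII) — G♯m is indeed v.

C♯ minor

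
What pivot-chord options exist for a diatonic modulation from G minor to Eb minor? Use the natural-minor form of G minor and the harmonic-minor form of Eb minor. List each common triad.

Bb

Triads in G minor (natural minor): Gm (i), Adim (ii°), Bb (III), Cm (iv), Dm (v), Eb (VI), F (VII).
Triads in Eb minor (harmonic minor): Ebm (i), Fdim (ii°), Gbaug (III+), Abm (iv), Bb (V), Cb (VI), Ddim (vii°).
Shared triads with their functions: Bb (III in G minor, V in Eb minor).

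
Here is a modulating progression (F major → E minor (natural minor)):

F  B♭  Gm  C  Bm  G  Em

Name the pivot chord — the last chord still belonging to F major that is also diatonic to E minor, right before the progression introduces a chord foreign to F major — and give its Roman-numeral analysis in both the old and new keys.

C — V in F major, VI in E minor

Chords diatonic to F major: F, Gm, Am, B♭, C, Dm, Edim.
Reading the progression, the first chord not in that set is Bm, so the modulation leaves F major there.
The chord immediately before Bm is C, which is diatonic to both keys: V in F major and VI in E minor.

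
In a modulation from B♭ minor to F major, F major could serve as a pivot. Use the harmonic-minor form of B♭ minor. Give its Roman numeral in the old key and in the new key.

V in B♭ minor; I in F major

The scale of B♭ minor (harmonic minor) is B♭ C D♭ E♭ F G♭ A; F is degree 5, and the triad built there (F-A-C) is major, so it is V.
The scale of F major is F G A B♭ C D E; F is degree 1, and the triad built there (F-A-C) is major, so it is I.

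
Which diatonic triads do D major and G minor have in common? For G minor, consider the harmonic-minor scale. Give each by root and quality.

D

Triads in D major: D (I), Em (ii), F#m (iii), G (IV), A (V), Bm (vi), C#dim (vii°).
Triads in G minor (harmonic minor): Gm (i), Adim (ii°), Bbaug (III+), Cm (iv), D (V), Eb (VI), F#dim (vii°).
Shared triads with their functions: D (I in D major, V in G minor).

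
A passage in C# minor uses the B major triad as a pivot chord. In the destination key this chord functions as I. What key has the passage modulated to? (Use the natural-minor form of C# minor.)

The numeral I denotes a major triad on scale degree 1. With B on degree 1, the tonic of the new key is B.
Degree 1 carries a major triad in major keys, so the destination is B major.
Check: the diatonic triads of B major are B (I), C#m (ii), D#m (iii), E (IV), F# (V), G#m (vi), A#dim (vii°) — B major is indeed I.

B major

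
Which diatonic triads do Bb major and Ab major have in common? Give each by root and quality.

Triads in Bb major: Bb major (I), C minor (ii), D minor (iii), Eb major (IV), F major (V), G minor (vi), A diminished (vii°).
Triads in Ab major: Ab major (I), Bb minor (ii), C minor (iii), Db major (IV), Eb major (V), F minor (vi), G diminished (vii°).
Shared triads with their functions: C minor (ii in Bb major, iii in Ab major); Eb major (IV in Bb major, V in Ab major).

Cm, Eb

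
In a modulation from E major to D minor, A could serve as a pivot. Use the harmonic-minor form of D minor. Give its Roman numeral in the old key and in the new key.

The scale of E major is E F♯ G♯ A B C♯ D♯; A is degree 4, and the triad built there (A-C♯-E) is major, so it is IV.
The scale of D minor (harmonic minor) is D E F G A B♭ C♯; A is degree 5, and the triad built there (A-C♯-E) is major, so it is V.

IV in E major; V in D minor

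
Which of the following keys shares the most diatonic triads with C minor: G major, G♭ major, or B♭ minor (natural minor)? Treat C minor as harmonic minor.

B♭ minor

Triads of C minor (harmonic minor): Cm (i), Ddim (ii°), E♭aug (III+), Fm (iv), G (V), A♭ (VI), Bdim (vii°).
G major shares 1: G.
G♭ major shares 0: none.
B♭ minor (natural minor) shares 2: Fm, A♭.
The most common triads (2) are shared with B♭ minor.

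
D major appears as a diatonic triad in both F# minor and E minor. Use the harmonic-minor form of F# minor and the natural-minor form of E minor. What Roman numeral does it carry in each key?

The scale of F# minor (harmonic minor) is F# G# A B C# D E#; D is degree 6, and the triad built there (D-F#-A) is major, so it is VI.
The scale of E minor (natural minor) is E F# G A B C D; D is degree 7, and the triad built there (D-F#-A) is major, so it is VII.

VI in F# minor; VII in E minor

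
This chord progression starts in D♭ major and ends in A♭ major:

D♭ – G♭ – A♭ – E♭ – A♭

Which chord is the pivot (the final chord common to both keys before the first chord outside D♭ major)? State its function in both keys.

A♭ — V in D♭ major, I in A♭ major

Chords diatonic to D♭ major: D♭, E♭m, Fm, G♭, A♭, B♭m, Cdim.
Reading the progression, the first chord not in that set is E♭, so the modulation leaves D♭ major there.
The chord immediately before E♭ is A♭, which is diatonic to both keys: V in D♭ major and I in A♭ major.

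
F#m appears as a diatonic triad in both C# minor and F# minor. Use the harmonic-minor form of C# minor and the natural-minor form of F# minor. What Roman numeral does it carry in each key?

The scale of C# minor (harmonic minor) is C# D# E F# G# A B#; F# is degree 4, and the triad built there (F#-A-C#) is minor, so it is iv.
The scale of F# minor (natural minor) is F# G# A B C# D E; F# is degree 1, and the triad built there (F#-A-C#) is minor, so it is i.

iv in C# minor; i in F# minor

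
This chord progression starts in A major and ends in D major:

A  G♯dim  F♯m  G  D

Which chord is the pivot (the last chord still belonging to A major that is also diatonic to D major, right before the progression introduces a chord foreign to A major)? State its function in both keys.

Chords diatonic to A major: A, Bm, C♯m, D, E, F♯m, G♯dim.
Reading the progression, the first chord not in that set is G, so the modulation leaves A major there.
The chord immediately before G is F♯m, which is diatonic to both keys: vi in A major and iii in D major.

F♯m — vi in A major, iii in D major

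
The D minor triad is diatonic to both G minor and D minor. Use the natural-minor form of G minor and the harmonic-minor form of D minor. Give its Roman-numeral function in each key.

The scale of G minor (natural minor) is G A Bb C D Eb F; D is degree 5, and the triad built there (D-F-A) is minor, so it is v.
The scale of D minor (harmonic minor) is D E F G A Bb C#; D is degree 1, and the triad built there (D-F-A) is minor, so it is i.

v in G minor; i in D minor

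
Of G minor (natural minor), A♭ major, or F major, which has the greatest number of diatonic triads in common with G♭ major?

Triads of G♭ major: G♭ major (I), A♭ minor (ii), B♭ minor (iii), C♭ major (IV), D♭ major (V), E♭ minor (vi), F diminished (vii°).
G minor (natural minor) shares 0: none.
A♭ major shares 2: B♭m, D♭.
F major shares 0: none.
The most common triads (2) are shared with A♭ major.

A♭ major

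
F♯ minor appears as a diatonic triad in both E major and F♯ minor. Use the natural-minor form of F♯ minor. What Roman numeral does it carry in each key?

The scale of E major is E F♯ G♯ A B C♯ D♯; F♯ is degree 2, and the triad built there (F♯-A-C♯) is minor, so it is ii.
The scale of F♯ minor (natural minor) is F♯ G♯ A B C♯ D E; F♯ is degree 1, and the triad built there (F♯-A-C♯) is minor, so it is i.

ii in E major; i in F♯ minor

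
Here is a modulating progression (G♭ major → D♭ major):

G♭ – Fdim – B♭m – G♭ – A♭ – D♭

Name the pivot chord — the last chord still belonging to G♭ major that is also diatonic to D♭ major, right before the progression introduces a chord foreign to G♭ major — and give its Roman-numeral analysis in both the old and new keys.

G♭ — I in G♭ major, IV in D♭ major

Chords diatonic to G♭ major: G♭, A♭m, B♭m, C♭, D♭, E♭m, Fdim.
Reading the progression, the first chord not in that set is A♭, so the modulation leaves G♭ major there.
The chord immediately before A♭ is G♭, which is diatonic to both keys: I in G♭ major and IV in D♭ major.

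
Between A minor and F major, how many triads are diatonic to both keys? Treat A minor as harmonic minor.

Diatonic triads of A minor (harmonic minor): Am (i), Bdim (ii°), Caug (III+), Dm (iv), E (V), F (VI), G#dim (vii°).
Diatonic triads of F major: F (I), Gm (ii), Am (iii), Bb (IV), C (V), Dm (vi), Edim (vii°).
Matching root and quality in both lists: Am, Dm, F.
That gives 3 common triads.

3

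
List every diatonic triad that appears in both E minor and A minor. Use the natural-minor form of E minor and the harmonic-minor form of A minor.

Triads in E minor (natural minor): Em (i), F#dim (ii°), G (III), Am (iv), Bm (v), C (VI), D (VII).
Triads in A minor (harmonic minor): Am (i), Bdim (ii°), Caug (III+), Dm (iv), E (V), F (VI), G#dim (vii°).
Shared triads with their functions: Am (iv in E minor, i in A minor).

Am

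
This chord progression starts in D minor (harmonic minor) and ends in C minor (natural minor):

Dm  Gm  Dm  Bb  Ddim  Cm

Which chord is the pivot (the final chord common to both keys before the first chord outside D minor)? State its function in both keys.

Bb — VI in D minor, VII in C minor

Chords diatonic to D minor: Dm, Edim, Faug, Gm, A, Bb, C#dim.
Reading the progression, the first chord not in that set is Ddim, so the modulation leaves D minor there.
The chord immediately before Ddim is Bb, which is diatonic to both keys: VI in D minor and VII in C minor.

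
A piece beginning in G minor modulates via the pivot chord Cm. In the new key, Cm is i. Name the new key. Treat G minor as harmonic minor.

The numeral i denotes a minor triad on scale degree 1. With C on degree 1, the tonic of the new key is C.
Degree 1 carries a minor triad in minor keys, so the destination is C minor.
Check: the diatonic triads of C minor (natural minor) are Cm (i), Ddim (ii°), Eb (III), Fm (iv), Gm (v), Ab (VI), Bb (VII) — Cm is indeed i.

C minor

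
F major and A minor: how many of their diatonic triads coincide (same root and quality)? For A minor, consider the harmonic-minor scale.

Diatonic triads of F major: F major (I), G minor (ii), A minor (iii), Bb major (IV), C major (V), D minor (vi), E diminished (vii°).
Diatonic triads of A minor (harmonic minor): A minor (i), B diminished (ii°), C augmented (III+), D minor (iv), E major (V), F major (VI), G# diminished (vii°).
Matching root and quality in both lists: F major, A minor, D minor.
That gives 3 common triads.

3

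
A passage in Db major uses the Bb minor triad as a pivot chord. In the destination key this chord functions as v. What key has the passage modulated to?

Eb minor

The numeral v denotes a minor triad on scale degree 5. With Bb on degree 5, the tonic of the new key is Eb.
Degree 5 carries a minor triad in natural-minor keys, so the destination is Eb minor.
Check: the diatonic triads of Eb minor (natural minor) are Ebm (i), Fdim (ii°), Gb (III), Abm (iv), Bbm (v), Cb (VI), Db (VII) — Bb minor is indeed v.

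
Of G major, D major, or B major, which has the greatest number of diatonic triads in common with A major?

Triads of A major: A (I), Bm (ii), C#m (iii), D (IV), E (V), F#m (vi), G#dim (vii°).
G major shares 2: Bm, D.
D major shares 4: A, Bm, D, F#m.
B major shares 2: C#m, E.
The most common triads (4) are shared with D major.

D major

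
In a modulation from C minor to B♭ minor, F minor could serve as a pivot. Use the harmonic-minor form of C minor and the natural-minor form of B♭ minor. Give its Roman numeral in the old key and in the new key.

The scale of C minor (harmonic minor) is C D E♭ F G A♭ B; F is degree 4, and the triad built there (F-A♭-C) is minor, so it is iv.
The scale of B♭ minor (natural minor) is B♭ C D♭ E♭ F G♭ A♭; F is degree 5, and the triad built there (F-A♭-C) is minor, so it is v.

iv in C minor; v in B♭ minor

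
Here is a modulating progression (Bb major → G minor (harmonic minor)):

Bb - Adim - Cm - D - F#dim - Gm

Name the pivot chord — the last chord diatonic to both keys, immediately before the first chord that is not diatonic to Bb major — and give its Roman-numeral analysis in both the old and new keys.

Chords diatonic to Bb major: Bb, Cm, Dm, Eb, F, Gm, Adim.
Reading the progression, the first chord not in that set is D, so the modulation leaves Bb major there.
The chord immediately before D is Cm, which is diatonic to both keys: ii in Bb major and iv in G minor.

Cm — ii in Bb major, iv in G minor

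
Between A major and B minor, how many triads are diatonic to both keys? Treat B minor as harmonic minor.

1

Diatonic triads of A major: A (I), Bm (ii), C#m (iii), D (IV), E (V), F#m (vi), G#dim (vii°).
Diatonic triads of B minor (harmonic minor): Bm (i), C#dim (ii°), Daug (III+), Em (iv), F# (V), G (VI), A#dim (vii°).
Matching root and quality in both lists: Bm.
That gives 1 common triad.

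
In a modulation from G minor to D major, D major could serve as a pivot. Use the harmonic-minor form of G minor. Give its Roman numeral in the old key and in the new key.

The scale of G minor (harmonic minor) is G A Bb C D Eb F#; D is degree 5, and the triad built there (D-F#-A) is major, so it is V.
The scale of D major is D E F# G A B C#; D is degree 1, and the triad built there (D-F#-A) is major, so it is I.

V in G minor; I in D major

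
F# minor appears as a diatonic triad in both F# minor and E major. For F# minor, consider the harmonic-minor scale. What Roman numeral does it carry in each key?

The scale of F# minor (harmonic minor) is F# G# A B C# D E#; F# is degree 1, and the triad built there (F#-A-C#) is minor, so it is i.
The scale of E major is E F# G# A B C# D#; F# is degree 2, and the triad built there (F#-A-C#) is minor, so it is ii.

i in F# minor; ii in E major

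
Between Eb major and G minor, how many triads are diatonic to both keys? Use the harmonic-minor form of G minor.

3

Diatonic triads of Eb major: Eb major (I), F minor (ii), G minor (iii), Ab major (IV), Bb major (V), C minor (vi), D diminished (vii°).
Diatonic triads of G minor (harmonic minor): G minor (i), A diminished (ii°), Bb augmented (III+), C minor (iv), D major (V), Eb major (VI), F# diminished (vii°).
Matching root and quality in both lists: Eb major, G minor, C minor.
That gives 3 common triads.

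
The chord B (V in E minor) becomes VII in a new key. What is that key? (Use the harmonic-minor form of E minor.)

The numeral VII denotes a major triad on scale degree 7. With B on degree 7, the tonic of the new key is C#.
Degree 7 carries a major triad in natural-minor keys, so the destination is C# minor.
Check: the diatonic triads of C# minor (natural minor) are C#m (i), D#dim (ii°), E (III), F#m (iv), G#m (v), A (VI), B (VII) — B is indeed VII.

C# minor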